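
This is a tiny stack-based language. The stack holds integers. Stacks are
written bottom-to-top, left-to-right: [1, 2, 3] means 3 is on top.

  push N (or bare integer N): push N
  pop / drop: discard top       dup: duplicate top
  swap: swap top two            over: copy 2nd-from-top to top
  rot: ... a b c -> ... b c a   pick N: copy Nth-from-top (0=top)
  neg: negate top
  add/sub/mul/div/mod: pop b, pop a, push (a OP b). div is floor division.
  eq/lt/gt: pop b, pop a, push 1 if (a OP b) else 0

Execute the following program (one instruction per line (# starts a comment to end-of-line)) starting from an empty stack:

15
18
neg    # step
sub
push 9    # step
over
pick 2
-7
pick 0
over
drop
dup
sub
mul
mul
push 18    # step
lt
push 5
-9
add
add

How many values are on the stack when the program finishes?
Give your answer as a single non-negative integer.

After 'push 15': stack = [15] (depth 1)
After 'push 18': stack = [15, 18] (depth 2)
After 'neg': stack = [15, -18] (depth 2)
After 'sub': stack = [33] (depth 1)
After 'push 9': stack = [33, 9] (depth 2)
After 'over': stack = [33, 9, 33] (depth 3)
After 'pick 2': stack = [33, 9, 33, 33] (depth 4)
After 'push -7': stack = [33, 9, 33, 33, -7] (depth 5)
After 'pick 0': stack = [33, 9, 33, 33, -7, -7] (depth 6)
After 'over': stack = [33, 9, 33, 33, -7, -7, -7] (depth 7)
  ...
After 'dup': stack = [33, 9, 33, 33, -7, -7, -7] (depth 7)
After 'sub': stack = [33, 9, 33, 33, -7, 0] (depth 6)
After 'mul': stack = [33, 9, 33, 33, 0] (depth 5)
After 'mul': stack = [33, 9, 33, 0] (depth 4)
After 'push 18': stack = [33, 9, 33, 0, 18] (depth 5)
After 'lt': stack = [33, 9, 33, 1] (depth 4)
After 'push 5': stack = [33, 9, 33, 1, 5] (depth 5)
After 'push -9': stack = [33, 9, 33, 1, 5, -9] (depth 6)
After 'add': stack = [33, 9, 33, 1, -4] (depth 5)
After 'add': stack = [33, 9, 33, -3] (depth 4)

Answer: 4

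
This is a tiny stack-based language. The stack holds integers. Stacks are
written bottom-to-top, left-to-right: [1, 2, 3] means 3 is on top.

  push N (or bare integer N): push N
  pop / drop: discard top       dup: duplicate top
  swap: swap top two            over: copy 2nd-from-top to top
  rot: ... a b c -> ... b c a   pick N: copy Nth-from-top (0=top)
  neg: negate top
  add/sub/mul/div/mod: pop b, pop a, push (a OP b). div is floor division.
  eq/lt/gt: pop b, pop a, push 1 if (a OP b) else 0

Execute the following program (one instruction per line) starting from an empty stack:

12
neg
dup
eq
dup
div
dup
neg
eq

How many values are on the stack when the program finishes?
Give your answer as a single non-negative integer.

After 'push 12': stack = [12] (depth 1)
After 'neg': stack = [-12] (depth 1)
After 'dup': stack = [-12, -12] (depth 2)
After 'eq': stack = [1] (depth 1)
After 'dup': stack = [1, 1] (depth 2)
After 'div': stack = [1] (depth 1)
After 'dup': stack = [1, 1] (depth 2)
After 'neg': stack = [1, -1] (depth 2)
After 'eq': stack = [0] (depth 1)

Answer: 1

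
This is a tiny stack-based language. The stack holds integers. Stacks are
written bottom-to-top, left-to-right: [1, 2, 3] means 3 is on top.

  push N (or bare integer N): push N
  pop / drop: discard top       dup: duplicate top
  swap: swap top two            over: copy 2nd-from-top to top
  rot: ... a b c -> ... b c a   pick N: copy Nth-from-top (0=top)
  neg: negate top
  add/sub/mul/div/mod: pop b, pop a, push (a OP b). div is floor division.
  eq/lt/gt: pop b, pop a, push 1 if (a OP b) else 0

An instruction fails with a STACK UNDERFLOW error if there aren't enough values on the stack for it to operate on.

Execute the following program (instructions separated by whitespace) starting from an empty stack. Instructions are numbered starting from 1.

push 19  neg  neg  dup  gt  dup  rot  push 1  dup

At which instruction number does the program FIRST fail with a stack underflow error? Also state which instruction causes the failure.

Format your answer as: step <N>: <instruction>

Step 1 ('push 19'): stack = [19], depth = 1
Step 2 ('neg'): stack = [-19], depth = 1
Step 3 ('neg'): stack = [19], depth = 1
Step 4 ('dup'): stack = [19, 19], depth = 2
Step 5 ('gt'): stack = [0], depth = 1
Step 6 ('dup'): stack = [0, 0], depth = 2
Step 7 ('rot'): needs 3 value(s) but depth is 2 — STACK UNDERFLOW

Answer: step 7: rot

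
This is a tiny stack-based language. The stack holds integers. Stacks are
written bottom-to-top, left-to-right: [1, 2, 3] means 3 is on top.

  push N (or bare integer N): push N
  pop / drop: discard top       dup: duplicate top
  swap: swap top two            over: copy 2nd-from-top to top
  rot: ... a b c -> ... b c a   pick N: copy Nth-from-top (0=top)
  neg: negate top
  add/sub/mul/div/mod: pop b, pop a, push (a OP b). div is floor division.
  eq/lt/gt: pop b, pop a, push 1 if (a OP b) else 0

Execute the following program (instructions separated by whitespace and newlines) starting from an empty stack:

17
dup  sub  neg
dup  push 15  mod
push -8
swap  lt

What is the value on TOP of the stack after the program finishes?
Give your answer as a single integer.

Answer: 1

Derivation:
After 'push 17': [17]
After 'dup': [17, 17]
After 'sub': [0]
After 'neg': [0]
After 'dup': [0, 0]
After 'push 15': [0, 0, 15]
After 'mod': [0, 0]
After 'push -8': [0, 0, -8]
After 'swap': [0, -8, 0]
After 'lt': [0, 1]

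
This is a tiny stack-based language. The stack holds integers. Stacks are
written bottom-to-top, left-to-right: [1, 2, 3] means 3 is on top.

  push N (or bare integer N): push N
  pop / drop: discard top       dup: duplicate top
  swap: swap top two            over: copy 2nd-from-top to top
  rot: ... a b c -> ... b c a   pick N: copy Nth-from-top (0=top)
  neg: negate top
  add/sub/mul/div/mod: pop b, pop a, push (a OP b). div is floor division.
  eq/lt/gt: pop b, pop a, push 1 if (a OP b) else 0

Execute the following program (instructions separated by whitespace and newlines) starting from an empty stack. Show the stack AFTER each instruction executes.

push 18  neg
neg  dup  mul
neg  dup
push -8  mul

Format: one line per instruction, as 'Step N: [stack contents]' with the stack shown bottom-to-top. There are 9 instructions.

Step 1: [18]
Step 2: [-18]
Step 3: [18]
Step 4: [18, 18]
Step 5: [324]
Step 6: [-324]
Step 7: [-324, -324]
Step 8: [-324, -324, -8]
Step 9: [-324, 2592]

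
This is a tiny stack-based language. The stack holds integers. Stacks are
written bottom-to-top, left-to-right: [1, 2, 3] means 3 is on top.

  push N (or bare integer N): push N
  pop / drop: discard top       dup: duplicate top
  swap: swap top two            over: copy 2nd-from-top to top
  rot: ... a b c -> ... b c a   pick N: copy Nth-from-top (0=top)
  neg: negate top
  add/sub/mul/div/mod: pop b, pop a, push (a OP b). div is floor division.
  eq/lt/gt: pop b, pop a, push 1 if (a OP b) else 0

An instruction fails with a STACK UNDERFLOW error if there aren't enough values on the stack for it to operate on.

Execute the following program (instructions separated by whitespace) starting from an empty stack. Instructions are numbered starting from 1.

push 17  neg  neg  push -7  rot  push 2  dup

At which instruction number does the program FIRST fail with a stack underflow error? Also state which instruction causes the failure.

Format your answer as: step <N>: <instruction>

Answer: step 5: rot

Derivation:
Step 1 ('push 17'): stack = [17], depth = 1
Step 2 ('neg'): stack = [-17], depth = 1
Step 3 ('neg'): stack = [17], depth = 1
Step 4 ('push -7'): stack = [17, -7], depth = 2
Step 5 ('rot'): needs 3 value(s) but depth is 2 — STACK UNDERFLOW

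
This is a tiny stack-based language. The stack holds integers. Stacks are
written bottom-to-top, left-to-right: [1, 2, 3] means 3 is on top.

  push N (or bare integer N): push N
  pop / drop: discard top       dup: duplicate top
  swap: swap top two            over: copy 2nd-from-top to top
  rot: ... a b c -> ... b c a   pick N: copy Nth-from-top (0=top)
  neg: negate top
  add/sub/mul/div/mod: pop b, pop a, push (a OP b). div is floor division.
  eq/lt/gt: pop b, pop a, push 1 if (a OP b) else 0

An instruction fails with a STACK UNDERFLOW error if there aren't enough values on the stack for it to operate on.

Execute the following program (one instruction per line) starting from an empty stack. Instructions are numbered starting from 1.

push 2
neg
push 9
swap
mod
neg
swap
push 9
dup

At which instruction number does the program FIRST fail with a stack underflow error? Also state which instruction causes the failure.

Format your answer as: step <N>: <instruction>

Answer: step 7: swap

Derivation:
Step 1 ('push 2'): stack = [2], depth = 1
Step 2 ('neg'): stack = [-2], depth = 1
Step 3 ('push 9'): stack = [-2, 9], depth = 2
Step 4 ('swap'): stack = [9, -2], depth = 2
Step 5 ('mod'): stack = [-1], depth = 1
Step 6 ('neg'): stack = [1], depth = 1
Step 7 ('swap'): needs 2 value(s) but depth is 1 — STACK UNDERFLOW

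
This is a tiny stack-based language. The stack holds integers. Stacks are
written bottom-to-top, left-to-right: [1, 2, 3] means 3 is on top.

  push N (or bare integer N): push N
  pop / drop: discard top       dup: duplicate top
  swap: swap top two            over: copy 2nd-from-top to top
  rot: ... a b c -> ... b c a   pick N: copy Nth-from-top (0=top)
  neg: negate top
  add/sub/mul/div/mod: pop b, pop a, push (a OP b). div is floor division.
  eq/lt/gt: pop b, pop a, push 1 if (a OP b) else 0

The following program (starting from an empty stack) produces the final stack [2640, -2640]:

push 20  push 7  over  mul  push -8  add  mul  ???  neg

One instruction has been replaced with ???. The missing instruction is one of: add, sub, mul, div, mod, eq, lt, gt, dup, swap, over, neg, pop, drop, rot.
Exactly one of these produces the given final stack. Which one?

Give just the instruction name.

Answer: dup

Derivation:
Stack before ???: [2640]
Stack after ???:  [2640, 2640]
The instruction that transforms [2640] -> [2640, 2640] is: dup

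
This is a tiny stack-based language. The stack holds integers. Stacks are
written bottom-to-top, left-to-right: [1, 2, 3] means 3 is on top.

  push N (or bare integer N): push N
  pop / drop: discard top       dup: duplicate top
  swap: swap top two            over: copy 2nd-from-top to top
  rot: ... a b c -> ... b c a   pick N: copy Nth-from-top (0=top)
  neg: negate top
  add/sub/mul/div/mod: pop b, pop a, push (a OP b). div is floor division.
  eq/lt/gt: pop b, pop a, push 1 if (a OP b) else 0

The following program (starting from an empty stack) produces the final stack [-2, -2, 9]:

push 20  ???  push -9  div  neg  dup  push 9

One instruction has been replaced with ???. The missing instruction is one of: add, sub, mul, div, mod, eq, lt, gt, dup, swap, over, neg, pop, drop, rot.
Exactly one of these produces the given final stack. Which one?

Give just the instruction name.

Stack before ???: [20]
Stack after ???:  [-20]
The instruction that transforms [20] -> [-20] is: neg

Answer: neg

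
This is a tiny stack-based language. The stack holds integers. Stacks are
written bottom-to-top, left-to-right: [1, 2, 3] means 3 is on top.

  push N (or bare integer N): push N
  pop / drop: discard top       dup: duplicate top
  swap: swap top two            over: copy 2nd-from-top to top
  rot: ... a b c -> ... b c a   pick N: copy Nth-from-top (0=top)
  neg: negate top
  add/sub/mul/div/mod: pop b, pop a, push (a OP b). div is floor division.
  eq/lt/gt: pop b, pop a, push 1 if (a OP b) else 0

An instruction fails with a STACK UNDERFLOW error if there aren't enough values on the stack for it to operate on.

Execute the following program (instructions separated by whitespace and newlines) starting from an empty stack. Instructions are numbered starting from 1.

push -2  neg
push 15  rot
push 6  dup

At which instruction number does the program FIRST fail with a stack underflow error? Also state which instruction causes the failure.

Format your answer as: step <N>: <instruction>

Answer: step 4: rot

Derivation:
Step 1 ('push -2'): stack = [-2], depth = 1
Step 2 ('neg'): stack = [2], depth = 1
Step 3 ('push 15'): stack = [2, 15], depth = 2
Step 4 ('rot'): needs 3 value(s) but depth is 2 — STACK UNDERFLOW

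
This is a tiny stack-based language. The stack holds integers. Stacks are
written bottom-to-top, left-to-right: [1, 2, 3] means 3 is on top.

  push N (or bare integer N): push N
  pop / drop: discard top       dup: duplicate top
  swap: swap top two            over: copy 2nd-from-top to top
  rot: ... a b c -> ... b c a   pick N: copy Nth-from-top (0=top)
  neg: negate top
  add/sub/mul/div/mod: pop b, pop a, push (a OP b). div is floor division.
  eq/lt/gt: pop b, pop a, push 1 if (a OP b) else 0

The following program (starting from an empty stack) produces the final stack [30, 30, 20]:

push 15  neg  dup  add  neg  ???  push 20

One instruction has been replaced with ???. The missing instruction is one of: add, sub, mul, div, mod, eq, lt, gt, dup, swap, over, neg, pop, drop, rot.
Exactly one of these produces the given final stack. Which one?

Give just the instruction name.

Stack before ???: [30]
Stack after ???:  [30, 30]
The instruction that transforms [30] -> [30, 30] is: dup

Answer: dup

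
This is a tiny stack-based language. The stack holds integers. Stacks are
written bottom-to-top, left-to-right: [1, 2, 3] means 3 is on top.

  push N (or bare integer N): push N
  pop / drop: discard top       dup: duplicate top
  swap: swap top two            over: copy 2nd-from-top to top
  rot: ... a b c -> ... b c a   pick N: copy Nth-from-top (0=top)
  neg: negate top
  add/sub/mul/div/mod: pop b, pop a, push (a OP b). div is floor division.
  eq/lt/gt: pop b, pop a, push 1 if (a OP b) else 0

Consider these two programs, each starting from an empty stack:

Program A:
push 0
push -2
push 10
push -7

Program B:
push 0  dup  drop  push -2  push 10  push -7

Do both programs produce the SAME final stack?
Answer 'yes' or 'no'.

Program A trace:
  After 'push 0': [0]
  After 'push -2': [0, -2]
  After 'push 10': [0, -2, 10]
  After 'push -7': [0, -2, 10, -7]
Program A final stack: [0, -2, 10, -7]

Program B trace:
  After 'push 0': [0]
  After 'dup': [0, 0]
  After 'drop': [0]
  After 'push -2': [0, -2]
  After 'push 10': [0, -2, 10]
  After 'push -7': [0, -2, 10, -7]
Program B final stack: [0, -2, 10, -7]
Same: yes

Answer: yes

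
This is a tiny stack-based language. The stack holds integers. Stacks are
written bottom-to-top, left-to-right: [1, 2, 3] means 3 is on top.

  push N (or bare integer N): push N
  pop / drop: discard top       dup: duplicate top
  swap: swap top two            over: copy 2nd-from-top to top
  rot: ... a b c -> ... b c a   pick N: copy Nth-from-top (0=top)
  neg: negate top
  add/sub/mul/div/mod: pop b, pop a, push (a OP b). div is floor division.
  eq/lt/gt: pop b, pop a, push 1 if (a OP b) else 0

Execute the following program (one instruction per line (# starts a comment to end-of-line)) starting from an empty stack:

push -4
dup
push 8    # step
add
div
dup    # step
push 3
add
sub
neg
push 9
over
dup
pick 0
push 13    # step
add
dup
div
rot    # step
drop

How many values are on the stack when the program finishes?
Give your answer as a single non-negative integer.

After 'push -4': stack = [-4] (depth 1)
After 'dup': stack = [-4, -4] (depth 2)
After 'push 8': stack = [-4, -4, 8] (depth 3)
After 'add': stack = [-4, 4] (depth 2)
After 'div': stack = [-1] (depth 1)
After 'dup': stack = [-1, -1] (depth 2)
After 'push 3': stack = [-1, -1, 3] (depth 3)
After 'add': stack = [-1, 2] (depth 2)
After 'sub': stack = [-3] (depth 1)
After 'neg': stack = [3] (depth 1)
After 'push 9': stack = [3, 9] (depth 2)
After 'over': stack = [3, 9, 3] (depth 3)
After 'dup': stack = [3, 9, 3, 3] (depth 4)
After 'pick 0': stack = [3, 9, 3, 3, 3] (depth 5)
After 'push 13': stack = [3, 9, 3, 3, 3, 13] (depth 6)
After 'add': stack = [3, 9, 3, 3, 16] (depth 5)
After 'dup': stack = [3, 9, 3, 3, 16, 16] (depth 6)
After 'div': stack = [3, 9, 3, 3, 1] (depth 5)
After 'rot': stack = [3, 9, 3, 1, 3] (depth 5)
After 'drop': stack = [3, 9, 3, 1] (depth 4)

Answer: 4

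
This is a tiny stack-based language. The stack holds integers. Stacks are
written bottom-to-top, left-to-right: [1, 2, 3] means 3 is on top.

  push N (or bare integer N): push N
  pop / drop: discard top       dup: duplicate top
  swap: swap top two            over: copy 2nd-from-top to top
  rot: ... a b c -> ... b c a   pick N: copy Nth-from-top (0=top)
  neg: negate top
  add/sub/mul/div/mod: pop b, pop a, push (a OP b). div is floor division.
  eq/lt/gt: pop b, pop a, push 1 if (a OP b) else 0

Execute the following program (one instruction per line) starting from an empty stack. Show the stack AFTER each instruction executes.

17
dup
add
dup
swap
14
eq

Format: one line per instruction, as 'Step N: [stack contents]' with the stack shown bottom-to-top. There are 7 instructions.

Step 1: [17]
Step 2: [17, 17]
Step 3: [34]
Step 4: [34, 34]
Step 5: [34, 34]
Step 6: [34, 34, 14]
Step 7: [34, 0]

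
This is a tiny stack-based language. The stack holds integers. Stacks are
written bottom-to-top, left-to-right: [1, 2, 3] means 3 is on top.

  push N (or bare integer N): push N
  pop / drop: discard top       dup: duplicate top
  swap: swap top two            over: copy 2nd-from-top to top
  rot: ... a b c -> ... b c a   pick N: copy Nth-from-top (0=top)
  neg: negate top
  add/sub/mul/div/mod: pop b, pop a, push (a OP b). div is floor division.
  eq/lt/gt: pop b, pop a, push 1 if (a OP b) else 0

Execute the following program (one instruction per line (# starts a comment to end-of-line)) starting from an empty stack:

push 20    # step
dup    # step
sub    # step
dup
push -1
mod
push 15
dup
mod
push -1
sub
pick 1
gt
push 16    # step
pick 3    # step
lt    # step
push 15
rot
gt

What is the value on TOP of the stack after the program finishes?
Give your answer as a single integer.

After 'push 20': [20]
After 'dup': [20, 20]
After 'sub': [0]
After 'dup': [0, 0]
After 'push -1': [0, 0, -1]
After 'mod': [0, 0]
After 'push 15': [0, 0, 15]
After 'dup': [0, 0, 15, 15]
After 'mod': [0, 0, 0]
After 'push -1': [0, 0, 0, -1]
After 'sub': [0, 0, 1]
After 'pick 1': [0, 0, 1, 0]
After 'gt': [0, 0, 1]
After 'push 16': [0, 0, 1, 16]
After 'pick 3': [0, 0, 1, 16, 0]
After 'lt': [0, 0, 1, 0]
After 'push 15': [0, 0, 1, 0, 15]
After 'rot': [0, 0, 0, 15, 1]
After 'gt': [0, 0, 0, 1]

Answer: 1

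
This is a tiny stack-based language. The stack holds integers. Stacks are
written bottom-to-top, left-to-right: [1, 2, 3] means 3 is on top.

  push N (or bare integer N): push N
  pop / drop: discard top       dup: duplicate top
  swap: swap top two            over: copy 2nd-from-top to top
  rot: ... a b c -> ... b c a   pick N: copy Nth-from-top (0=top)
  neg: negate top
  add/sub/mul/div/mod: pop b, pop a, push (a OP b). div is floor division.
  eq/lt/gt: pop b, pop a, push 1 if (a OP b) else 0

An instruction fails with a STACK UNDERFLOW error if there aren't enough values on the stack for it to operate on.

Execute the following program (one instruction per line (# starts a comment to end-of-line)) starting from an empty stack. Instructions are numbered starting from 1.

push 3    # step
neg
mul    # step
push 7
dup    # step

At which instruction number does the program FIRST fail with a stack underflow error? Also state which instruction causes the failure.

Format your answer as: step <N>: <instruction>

Answer: step 3: mul

Derivation:
Step 1 ('push 3'): stack = [3], depth = 1
Step 2 ('neg'): stack = [-3], depth = 1
Step 3 ('mul'): needs 2 value(s) but depth is 1 — STACK UNDERFLOW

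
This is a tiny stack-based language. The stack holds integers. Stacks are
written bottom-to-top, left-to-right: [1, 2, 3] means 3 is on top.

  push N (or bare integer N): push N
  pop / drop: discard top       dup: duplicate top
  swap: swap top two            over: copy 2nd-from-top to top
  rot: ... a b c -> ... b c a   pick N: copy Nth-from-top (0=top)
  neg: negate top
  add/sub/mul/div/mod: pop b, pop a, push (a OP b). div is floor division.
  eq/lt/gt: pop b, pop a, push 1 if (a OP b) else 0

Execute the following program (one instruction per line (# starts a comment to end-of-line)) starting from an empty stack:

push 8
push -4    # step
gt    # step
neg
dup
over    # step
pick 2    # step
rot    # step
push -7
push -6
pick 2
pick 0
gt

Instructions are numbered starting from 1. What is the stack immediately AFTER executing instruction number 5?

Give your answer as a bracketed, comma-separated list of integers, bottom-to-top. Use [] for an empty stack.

Step 1 ('push 8'): [8]
Step 2 ('push -4'): [8, -4]
Step 3 ('gt'): [1]
Step 4 ('neg'): [-1]
Step 5 ('dup'): [-1, -1]

Answer: [-1, -1]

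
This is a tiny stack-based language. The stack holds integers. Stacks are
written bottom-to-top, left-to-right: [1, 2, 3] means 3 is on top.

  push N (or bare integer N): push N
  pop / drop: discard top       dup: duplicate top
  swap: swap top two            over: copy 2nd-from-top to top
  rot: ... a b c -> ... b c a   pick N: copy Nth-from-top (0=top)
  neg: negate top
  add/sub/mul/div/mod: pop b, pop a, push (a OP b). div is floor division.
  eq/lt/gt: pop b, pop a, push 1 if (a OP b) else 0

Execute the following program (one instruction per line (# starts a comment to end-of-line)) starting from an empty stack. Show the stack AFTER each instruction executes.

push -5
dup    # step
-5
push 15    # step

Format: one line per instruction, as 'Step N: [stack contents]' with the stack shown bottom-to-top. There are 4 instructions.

Step 1: [-5]
Step 2: [-5, -5]
Step 3: [-5, -5, -5]
Step 4: [-5, -5, -5, 15]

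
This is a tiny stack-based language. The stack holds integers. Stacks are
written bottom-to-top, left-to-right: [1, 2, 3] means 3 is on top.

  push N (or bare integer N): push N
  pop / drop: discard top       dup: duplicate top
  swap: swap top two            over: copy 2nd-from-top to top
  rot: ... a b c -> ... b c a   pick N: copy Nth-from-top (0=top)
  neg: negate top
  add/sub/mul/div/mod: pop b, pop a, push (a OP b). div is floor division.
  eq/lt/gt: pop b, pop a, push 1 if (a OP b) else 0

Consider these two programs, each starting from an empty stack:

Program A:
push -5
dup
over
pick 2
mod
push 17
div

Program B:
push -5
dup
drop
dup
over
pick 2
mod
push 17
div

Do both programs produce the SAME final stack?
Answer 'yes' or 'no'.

Program A trace:
  After 'push -5': [-5]
  After 'dup': [-5, -5]
  After 'over': [-5, -5, -5]
  After 'pick 2': [-5, -5, -5, -5]
  After 'mod': [-5, -5, 0]
  After 'push 17': [-5, -5, 0, 17]
  After 'div': [-5, -5, 0]
Program A final stack: [-5, -5, 0]

Program B trace:
  After 'push -5': [-5]
  After 'dup': [-5, -5]
  After 'drop': [-5]
  After 'dup': [-5, -5]
  After 'over': [-5, -5, -5]
  After 'pick 2': [-5, -5, -5, -5]
  After 'mod': [-5, -5, 0]
  After 'push 17': [-5, -5, 0, 17]
  After 'div': [-5, -5, 0]
Program B final stack: [-5, -5, 0]
Same: yes

Answer: yes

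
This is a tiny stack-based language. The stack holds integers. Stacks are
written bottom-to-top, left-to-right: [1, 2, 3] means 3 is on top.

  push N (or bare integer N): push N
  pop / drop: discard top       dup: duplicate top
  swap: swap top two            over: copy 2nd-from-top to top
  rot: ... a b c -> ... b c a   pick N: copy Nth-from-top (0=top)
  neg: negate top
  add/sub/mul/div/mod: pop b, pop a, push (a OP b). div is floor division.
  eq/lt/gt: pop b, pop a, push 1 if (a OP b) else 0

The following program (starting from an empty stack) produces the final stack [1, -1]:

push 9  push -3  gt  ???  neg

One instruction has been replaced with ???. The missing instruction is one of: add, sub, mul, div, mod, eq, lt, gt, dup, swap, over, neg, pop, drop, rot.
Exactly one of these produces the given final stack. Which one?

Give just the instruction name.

Stack before ???: [1]
Stack after ???:  [1, 1]
The instruction that transforms [1] -> [1, 1] is: dup

Answer: dup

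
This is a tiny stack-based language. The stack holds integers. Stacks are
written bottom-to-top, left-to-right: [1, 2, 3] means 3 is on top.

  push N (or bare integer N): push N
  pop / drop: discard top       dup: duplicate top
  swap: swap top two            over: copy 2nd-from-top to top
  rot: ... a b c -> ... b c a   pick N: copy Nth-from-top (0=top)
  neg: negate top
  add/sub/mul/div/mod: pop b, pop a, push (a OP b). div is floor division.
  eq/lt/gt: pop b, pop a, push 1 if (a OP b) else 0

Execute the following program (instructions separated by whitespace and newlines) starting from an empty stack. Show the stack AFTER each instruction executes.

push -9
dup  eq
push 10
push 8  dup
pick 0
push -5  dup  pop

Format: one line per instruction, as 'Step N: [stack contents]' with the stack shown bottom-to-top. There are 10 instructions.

Step 1: [-9]
Step 2: [-9, -9]
Step 3: [1]
Step 4: [1, 10]
Step 5: [1, 10, 8]
Step 6: [1, 10, 8, 8]
Step 7: [1, 10, 8, 8, 8]
Step 8: [1, 10, 8, 8, 8, -5]
Step 9: [1, 10, 8, 8, 8, -5, -5]
Step 10: [1, 10, 8, 8, 8, -5]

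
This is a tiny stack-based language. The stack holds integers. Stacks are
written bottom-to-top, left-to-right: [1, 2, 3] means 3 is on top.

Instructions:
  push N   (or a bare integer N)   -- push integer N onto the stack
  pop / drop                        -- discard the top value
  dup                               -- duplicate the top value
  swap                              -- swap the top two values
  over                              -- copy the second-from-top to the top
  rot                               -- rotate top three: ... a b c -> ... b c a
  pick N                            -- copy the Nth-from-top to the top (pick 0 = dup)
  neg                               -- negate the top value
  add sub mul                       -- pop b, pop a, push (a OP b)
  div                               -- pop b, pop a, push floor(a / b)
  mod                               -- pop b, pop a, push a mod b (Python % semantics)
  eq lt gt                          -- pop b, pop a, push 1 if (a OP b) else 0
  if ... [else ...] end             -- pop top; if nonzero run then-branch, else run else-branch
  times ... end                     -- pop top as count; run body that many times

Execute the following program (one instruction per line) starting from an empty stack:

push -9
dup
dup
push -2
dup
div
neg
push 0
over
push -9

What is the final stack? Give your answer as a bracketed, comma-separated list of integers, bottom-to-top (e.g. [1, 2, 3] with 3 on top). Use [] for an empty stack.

Answer: [-9, -9, -9, -1, 0, -1, -9]

Derivation:
After 'push -9': [-9]
After 'dup': [-9, -9]
After 'dup': [-9, -9, -9]
After 'push -2': [-9, -9, -9, -2]
After 'dup': [-9, -9, -9, -2, -2]
After 'div': [-9, -9, -9, 1]
After 'neg': [-9, -9, -9, -1]
After 'push 0': [-9, -9, -9, -1, 0]
After 'over': [-9, -9, -9, -1, 0, -1]
After 'push -9': [-9, -9, -9, -1, 0, -1, -9]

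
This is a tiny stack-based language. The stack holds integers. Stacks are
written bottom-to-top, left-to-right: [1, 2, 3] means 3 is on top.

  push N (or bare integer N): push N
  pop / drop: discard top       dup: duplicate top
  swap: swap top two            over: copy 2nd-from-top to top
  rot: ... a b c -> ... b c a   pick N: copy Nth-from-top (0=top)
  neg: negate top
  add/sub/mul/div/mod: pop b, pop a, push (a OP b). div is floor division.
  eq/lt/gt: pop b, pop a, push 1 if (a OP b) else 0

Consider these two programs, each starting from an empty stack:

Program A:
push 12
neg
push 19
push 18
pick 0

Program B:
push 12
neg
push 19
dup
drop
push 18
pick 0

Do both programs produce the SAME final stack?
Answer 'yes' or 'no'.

Answer: yes

Derivation:
Program A trace:
  After 'push 12': [12]
  After 'neg': [-12]
  After 'push 19': [-12, 19]
  After 'push 18': [-12, 19, 18]
  After 'pick 0': [-12, 19, 18, 18]
Program A final stack: [-12, 19, 18, 18]

Program B trace:
  After 'push 12': [12]
  After 'neg': [-12]
  After 'push 19': [-12, 19]
  After 'dup': [-12, 19, 19]
  After 'drop': [-12, 19]
  After 'push 18': [-12, 19, 18]
  After 'pick 0': [-12, 19, 18, 18]
Program B final stack: [-12, 19, 18, 18]
Same: yes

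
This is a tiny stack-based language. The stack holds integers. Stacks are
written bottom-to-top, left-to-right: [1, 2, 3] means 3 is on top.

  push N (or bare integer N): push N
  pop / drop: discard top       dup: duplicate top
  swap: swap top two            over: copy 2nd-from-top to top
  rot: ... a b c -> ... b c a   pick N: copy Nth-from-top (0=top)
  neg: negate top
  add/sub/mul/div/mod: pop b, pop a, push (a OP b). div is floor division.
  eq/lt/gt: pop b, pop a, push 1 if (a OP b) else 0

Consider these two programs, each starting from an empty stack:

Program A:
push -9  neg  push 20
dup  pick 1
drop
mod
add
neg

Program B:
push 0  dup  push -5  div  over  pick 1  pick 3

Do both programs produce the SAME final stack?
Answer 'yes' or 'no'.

Program A trace:
  After 'push -9': [-9]
  After 'neg': [9]
  After 'push 20': [9, 20]
  After 'dup': [9, 20, 20]
  After 'pick 1': [9, 20, 20, 20]
  After 'drop': [9, 20, 20]
  After 'mod': [9, 0]
  After 'add': [9]
  After 'neg': [-9]
Program A final stack: [-9]

Program B trace:
  After 'push 0': [0]
  After 'dup': [0, 0]
  After 'push -5': [0, 0, -5]
  After 'div': [0, 0]
  After 'over': [0, 0, 0]
  After 'pick 1': [0, 0, 0, 0]
  After 'pick 3': [0, 0, 0, 0, 0]
Program B final stack: [0, 0, 0, 0, 0]
Same: no

Answer: no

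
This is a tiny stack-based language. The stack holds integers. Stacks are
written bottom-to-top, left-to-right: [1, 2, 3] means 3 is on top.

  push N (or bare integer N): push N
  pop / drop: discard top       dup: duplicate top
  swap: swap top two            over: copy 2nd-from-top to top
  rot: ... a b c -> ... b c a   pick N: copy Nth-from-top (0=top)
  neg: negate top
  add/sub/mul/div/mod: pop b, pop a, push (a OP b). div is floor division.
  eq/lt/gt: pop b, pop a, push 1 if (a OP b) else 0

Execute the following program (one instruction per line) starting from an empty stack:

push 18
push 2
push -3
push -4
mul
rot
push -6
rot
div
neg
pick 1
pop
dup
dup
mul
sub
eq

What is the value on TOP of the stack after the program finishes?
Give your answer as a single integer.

After 'push 18': [18]
After 'push 2': [18, 2]
After 'push -3': [18, 2, -3]
After 'push -4': [18, 2, -3, -4]
After 'mul': [18, 2, 12]
After 'rot': [2, 12, 18]
After 'push -6': [2, 12, 18, -6]
After 'rot': [2, 18, -6, 12]
After 'div': [2, 18, -1]
After 'neg': [2, 18, 1]
After 'pick 1': [2, 18, 1, 18]
After 'pop': [2, 18, 1]
After 'dup': [2, 18, 1, 1]
After 'dup': [2, 18, 1, 1, 1]
After 'mul': [2, 18, 1, 1]
After 'sub': [2, 18, 0]
After 'eq': [2, 0]

Answer: 0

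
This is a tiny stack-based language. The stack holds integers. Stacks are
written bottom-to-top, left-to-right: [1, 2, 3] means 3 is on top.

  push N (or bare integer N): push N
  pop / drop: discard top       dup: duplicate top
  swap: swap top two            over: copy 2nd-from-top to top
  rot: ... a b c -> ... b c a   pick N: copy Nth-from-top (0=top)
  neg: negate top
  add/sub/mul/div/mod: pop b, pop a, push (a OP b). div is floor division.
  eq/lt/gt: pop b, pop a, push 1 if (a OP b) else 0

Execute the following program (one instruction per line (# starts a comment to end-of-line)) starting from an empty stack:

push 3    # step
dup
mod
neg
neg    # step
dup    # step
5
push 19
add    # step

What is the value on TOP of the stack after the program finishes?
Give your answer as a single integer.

After 'push 3': [3]
After 'dup': [3, 3]
After 'mod': [0]
After 'neg': [0]
After 'neg': [0]
After 'dup': [0, 0]
After 'push 5': [0, 0, 5]
After 'push 19': [0, 0, 5, 19]
After 'add': [0, 0, 24]

Answer: 24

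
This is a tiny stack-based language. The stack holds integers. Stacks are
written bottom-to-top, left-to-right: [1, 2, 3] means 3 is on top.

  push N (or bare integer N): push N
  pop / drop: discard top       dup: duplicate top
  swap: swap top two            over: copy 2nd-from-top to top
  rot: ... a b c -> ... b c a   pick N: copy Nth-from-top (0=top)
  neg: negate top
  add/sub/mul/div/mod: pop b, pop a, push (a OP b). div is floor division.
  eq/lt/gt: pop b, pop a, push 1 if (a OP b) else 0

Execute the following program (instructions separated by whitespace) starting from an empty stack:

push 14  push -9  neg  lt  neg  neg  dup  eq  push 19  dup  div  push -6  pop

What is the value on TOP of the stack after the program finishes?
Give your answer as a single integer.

Answer: 1

Derivation:
After 'push 14': [14]
After 'push -9': [14, -9]
After 'neg': [14, 9]
After 'lt': [0]
After 'neg': [0]
After 'neg': [0]
After 'dup': [0, 0]
After 'eq': [1]
After 'push 19': [1, 19]
After 'dup': [1, 19, 19]
After 'div': [1, 1]
After 'push -6': [1, 1, -6]
After 'pop': [1, 1]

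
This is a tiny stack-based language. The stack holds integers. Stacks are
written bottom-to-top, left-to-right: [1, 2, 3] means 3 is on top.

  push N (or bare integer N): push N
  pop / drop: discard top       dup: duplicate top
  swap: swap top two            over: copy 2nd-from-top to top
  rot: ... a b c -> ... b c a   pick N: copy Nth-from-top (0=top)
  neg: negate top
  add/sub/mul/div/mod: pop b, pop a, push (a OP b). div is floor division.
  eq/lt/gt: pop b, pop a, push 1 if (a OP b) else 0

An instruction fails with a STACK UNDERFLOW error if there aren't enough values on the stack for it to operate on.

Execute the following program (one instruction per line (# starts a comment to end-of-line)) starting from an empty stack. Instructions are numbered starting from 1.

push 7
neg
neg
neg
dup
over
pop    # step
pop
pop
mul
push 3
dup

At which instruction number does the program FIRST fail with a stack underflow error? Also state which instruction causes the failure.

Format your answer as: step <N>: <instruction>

Step 1 ('push 7'): stack = [7], depth = 1
Step 2 ('neg'): stack = [-7], depth = 1
Step 3 ('neg'): stack = [7], depth = 1
Step 4 ('neg'): stack = [-7], depth = 1
Step 5 ('dup'): stack = [-7, -7], depth = 2
Step 6 ('over'): stack = [-7, -7, -7], depth = 3
Step 7 ('pop'): stack = [-7, -7], depth = 2
Step 8 ('pop'): stack = [-7], depth = 1
Step 9 ('pop'): stack = [], depth = 0
Step 10 ('mul'): needs 2 value(s) but depth is 0 — STACK UNDERFLOW

Answer: step 10: mul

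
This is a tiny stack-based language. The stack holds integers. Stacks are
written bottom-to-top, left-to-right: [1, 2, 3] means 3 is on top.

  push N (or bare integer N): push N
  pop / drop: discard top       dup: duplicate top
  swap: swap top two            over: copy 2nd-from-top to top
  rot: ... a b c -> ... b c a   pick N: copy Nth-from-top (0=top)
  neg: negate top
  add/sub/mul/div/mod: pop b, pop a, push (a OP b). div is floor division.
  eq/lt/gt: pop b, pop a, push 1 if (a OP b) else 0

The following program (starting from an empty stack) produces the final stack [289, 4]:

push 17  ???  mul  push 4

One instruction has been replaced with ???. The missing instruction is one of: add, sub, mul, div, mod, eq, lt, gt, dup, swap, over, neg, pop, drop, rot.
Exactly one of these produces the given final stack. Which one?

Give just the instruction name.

Answer: dup

Derivation:
Stack before ???: [17]
Stack after ???:  [17, 17]
The instruction that transforms [17] -> [17, 17] is: dup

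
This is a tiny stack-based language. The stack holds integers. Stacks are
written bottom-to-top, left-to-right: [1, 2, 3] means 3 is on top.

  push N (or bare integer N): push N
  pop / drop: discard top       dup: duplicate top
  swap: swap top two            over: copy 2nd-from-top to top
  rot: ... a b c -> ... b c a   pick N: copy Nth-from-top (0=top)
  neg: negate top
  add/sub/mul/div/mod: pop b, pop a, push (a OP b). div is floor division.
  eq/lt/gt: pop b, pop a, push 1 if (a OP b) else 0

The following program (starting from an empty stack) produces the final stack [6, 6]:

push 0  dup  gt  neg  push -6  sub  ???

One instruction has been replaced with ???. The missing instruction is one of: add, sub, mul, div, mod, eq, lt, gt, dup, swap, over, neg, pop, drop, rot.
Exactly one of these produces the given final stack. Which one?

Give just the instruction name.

Stack before ???: [6]
Stack after ???:  [6, 6]
The instruction that transforms [6] -> [6, 6] is: dup

Answer: dup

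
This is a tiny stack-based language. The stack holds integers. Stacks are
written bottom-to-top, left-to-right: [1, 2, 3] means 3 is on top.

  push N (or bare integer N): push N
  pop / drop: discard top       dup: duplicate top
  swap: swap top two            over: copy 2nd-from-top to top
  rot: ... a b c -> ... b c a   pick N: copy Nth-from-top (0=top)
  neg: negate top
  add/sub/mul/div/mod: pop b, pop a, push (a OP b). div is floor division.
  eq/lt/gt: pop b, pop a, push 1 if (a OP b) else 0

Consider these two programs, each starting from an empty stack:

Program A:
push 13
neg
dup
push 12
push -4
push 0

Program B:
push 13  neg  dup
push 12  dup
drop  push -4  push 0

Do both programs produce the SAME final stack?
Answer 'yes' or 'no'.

Answer: yes

Derivation:
Program A trace:
  After 'push 13': [13]
  After 'neg': [-13]
  After 'dup': [-13, -13]
  After 'push 12': [-13, -13, 12]
  After 'push -4': [-13, -13, 12, -4]
  After 'push 0': [-13, -13, 12, -4, 0]
Program A final stack: [-13, -13, 12, -4, 0]

Program B trace:
  After 'push 13': [13]
  After 'neg': [-13]
  After 'dup': [-13, -13]
  After 'push 12': [-13, -13, 12]
  After 'dup': [-13, -13, 12, 12]
  After 'drop': [-13, -13, 12]
  After 'push -4': [-13, -13, 12, -4]
  After 'push 0': [-13, -13, 12, -4, 0]
Program B final stack: [-13, -13, 12, -4, 0]
Same: yes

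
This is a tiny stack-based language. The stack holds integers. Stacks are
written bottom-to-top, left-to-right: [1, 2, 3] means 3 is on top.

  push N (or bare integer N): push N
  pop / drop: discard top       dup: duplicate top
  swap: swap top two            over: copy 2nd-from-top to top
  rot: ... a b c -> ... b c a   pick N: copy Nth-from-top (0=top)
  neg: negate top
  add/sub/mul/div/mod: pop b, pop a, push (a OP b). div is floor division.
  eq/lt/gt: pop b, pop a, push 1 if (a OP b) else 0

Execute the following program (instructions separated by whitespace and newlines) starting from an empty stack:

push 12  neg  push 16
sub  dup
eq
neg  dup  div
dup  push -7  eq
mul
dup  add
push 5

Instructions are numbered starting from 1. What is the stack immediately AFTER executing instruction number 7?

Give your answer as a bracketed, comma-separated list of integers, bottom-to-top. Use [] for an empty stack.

Answer: [-1]

Derivation:
Step 1 ('push 12'): [12]
Step 2 ('neg'): [-12]
Step 3 ('push 16'): [-12, 16]
Step 4 ('sub'): [-28]
Step 5 ('dup'): [-28, -28]
Step 6 ('eq'): [1]
Step 7 ('neg'): [-1]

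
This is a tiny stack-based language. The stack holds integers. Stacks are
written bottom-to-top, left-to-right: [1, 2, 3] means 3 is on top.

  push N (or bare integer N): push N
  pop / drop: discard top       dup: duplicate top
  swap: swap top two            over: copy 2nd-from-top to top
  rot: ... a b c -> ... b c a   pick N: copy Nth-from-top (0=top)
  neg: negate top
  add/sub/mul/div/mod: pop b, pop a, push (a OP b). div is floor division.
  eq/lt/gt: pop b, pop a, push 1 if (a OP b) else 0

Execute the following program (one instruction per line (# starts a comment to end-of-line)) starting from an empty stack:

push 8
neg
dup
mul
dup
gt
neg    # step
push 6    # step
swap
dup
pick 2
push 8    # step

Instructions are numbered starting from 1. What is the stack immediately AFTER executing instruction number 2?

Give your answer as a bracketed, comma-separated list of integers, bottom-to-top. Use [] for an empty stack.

Step 1 ('push 8'): [8]
Step 2 ('neg'): [-8]

Answer: [-8]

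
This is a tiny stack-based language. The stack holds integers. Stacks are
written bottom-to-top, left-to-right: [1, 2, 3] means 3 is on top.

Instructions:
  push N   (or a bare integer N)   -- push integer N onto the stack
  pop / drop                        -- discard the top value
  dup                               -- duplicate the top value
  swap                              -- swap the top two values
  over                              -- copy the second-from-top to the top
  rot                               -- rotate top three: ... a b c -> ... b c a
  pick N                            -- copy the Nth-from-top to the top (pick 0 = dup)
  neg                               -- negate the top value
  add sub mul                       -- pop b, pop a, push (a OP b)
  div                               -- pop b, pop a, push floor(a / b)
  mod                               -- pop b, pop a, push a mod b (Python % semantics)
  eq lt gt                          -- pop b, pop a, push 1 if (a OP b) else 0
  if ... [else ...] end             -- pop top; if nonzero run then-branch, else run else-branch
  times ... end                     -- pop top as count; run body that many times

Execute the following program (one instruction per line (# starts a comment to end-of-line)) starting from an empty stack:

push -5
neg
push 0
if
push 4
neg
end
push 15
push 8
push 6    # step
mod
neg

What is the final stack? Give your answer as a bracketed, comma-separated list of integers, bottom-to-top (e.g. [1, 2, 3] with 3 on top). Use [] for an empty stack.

After 'push -5': [-5]
After 'neg': [5]
After 'push 0': [5, 0]
After 'if': [5]
After 'push 15': [5, 15]
After 'push 8': [5, 15, 8]
After 'push 6': [5, 15, 8, 6]
After 'mod': [5, 15, 2]
After 'neg': [5, 15, -2]

Answer: [5, 15, -2]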